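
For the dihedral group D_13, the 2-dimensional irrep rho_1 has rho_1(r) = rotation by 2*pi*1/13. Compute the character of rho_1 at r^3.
chi_{rho_1}(r^3) = 2*cos(2*pi*1*3/13) = 2*cos(6*pi/13)

Proof sketch: rho_1(r^3) is rotation by angle 2*pi*1*3/13, whose trace is 2*cos(2*pi*1*3/13) = 2*cos(6*pi/13).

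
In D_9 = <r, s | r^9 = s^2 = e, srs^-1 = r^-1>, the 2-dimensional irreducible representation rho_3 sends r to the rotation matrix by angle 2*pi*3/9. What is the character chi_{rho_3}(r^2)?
chi_{rho_3}(r^2) = 2*cos(2*pi*3*2/9) = -1

Why: rho_3(r^2) is rotation by angle 2*pi*3*2/9, whose trace is 2*cos(2*pi*3*2/9) = -1.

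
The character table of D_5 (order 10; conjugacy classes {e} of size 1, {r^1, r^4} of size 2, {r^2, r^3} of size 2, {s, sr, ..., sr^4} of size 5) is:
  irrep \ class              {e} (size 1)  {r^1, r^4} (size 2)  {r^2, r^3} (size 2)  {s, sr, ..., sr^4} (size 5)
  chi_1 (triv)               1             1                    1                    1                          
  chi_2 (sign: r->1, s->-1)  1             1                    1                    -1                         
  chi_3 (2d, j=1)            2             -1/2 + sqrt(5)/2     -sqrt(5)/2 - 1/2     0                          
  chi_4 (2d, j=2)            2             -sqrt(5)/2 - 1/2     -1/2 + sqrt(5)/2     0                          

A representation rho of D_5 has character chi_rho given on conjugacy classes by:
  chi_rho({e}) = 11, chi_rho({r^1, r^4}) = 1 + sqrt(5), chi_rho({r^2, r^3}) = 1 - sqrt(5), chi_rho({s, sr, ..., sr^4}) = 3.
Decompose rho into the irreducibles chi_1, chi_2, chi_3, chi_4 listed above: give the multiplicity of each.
Multiplicities: chi_1: 3, chi_2: 0, chi_3: 3, chi_4: 1.

Details: Use <chi_rho, chi> = (1/|G|) sum_C |C| * chi_rho(C) * conj(chi(C)) with |G| = 10 for each irreducible chi in the table:
  <chi_rho, chi_1> = (1/10)[1*(11)*conj(1) + 2*(1 + sqrt(5))*conj(1) + 2*(1 - sqrt(5))*conj(1) + 5*(3)*conj(1)]
      = (1/10)[(11) + (2 + 2*sqrt(5)) + (2 - 2*sqrt(5)) + (15)] = 30/10 = 3
  <chi_rho, chi_2> = (1/10)[1*(11)*conj(1) + 2*(1 + sqrt(5))*conj(1) + 2*(1 - sqrt(5))*conj(1) + 5*(3)*conj(-1)]
      = (1/10)[(11) + (2 + 2*sqrt(5)) + (2 - 2*sqrt(5)) + (-15)] = 0/10 = 0
  <chi_rho, chi_3> = (1/10)[1*(11)*conj(2) + 2*(1 + sqrt(5))*conj(-1/2 + sqrt(5)/2) + 2*(1 - sqrt(5))*conj(-sqrt(5)/2 - 1/2) + 5*(3)*conj(0)]
      = (1/10)[(22) + (4) + (4) + (0)] = 30/10 = 3
  <chi_rho, chi_4> = (1/10)[1*(11)*conj(2) + 2*(1 + sqrt(5))*conj(-sqrt(5)/2 - 1/2) + 2*(1 - sqrt(5))*conj(-1/2 + sqrt(5)/2) + 5*(3)*conj(0)]
      = (1/10)[(22) + (-6 - 2*sqrt(5)) + (-6 + 2*sqrt(5)) + (0)] = 10/10 = 1
Dimension check: dim(rho) = sum (mult * dim) = 3*1 + 0*1 + 3*2 + 1*2 = 11 = chi_rho(e) = 11.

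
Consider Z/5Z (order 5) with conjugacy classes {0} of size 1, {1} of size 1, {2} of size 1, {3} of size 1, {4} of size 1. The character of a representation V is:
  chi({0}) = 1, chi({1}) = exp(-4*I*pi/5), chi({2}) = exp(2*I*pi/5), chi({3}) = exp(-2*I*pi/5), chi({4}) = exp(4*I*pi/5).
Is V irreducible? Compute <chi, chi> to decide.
Irreducible: <chi, chi> = 1.

Working: <chi, chi> = (1/|G|) sum_C |C| * |chi(C)|^2 = (1/5)[1*|1|^2 + 1*|exp(-4*I*pi/5)|^2 + 1*|exp(2*I*pi/5)|^2 + 1*|exp(-2*I*pi/5)|^2 + 1*|exp(4*I*pi/5)|^2]
  = (1/5)[(1) + (1) + (1) + (1) + (1)] = 5/5 = 1.
(Exp terms are combined using exp(i*s)*conj(exp(i*t)) = exp(i*(s-t)), and sums of them are collapsed using the identity that for every m > 1 the m distinct m-th roots of unity sum to 0, e.g. 1 + exp(2*I*pi/3) + exp(-2*I*pi/3) = 0.)
A character is irreducible iff <chi, chi> = 1, so this representation is irreducible.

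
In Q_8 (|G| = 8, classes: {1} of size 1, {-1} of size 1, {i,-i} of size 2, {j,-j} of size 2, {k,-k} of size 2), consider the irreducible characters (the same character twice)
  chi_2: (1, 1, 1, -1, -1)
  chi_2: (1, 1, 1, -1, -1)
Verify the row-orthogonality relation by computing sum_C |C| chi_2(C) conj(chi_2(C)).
Sum = 8 = |G| = 8; so <chi_2, chi_2> = 1 (norm-1 confirms irreducibility).

Reasoning: Compute term by term over conjugacy classes (|C| * chi_2(C) * conj(chi_2(C))):
  1*(1)*conj(1) + 1*(1)*conj(1) + 2*(1)*conj(1) + 2*(-1)*conj(-1) + 2*(-1)*conj(-1)
  = (1) + (1) + (2) + (2) + (2)
  = 8.
Dividing by |G| = 8 gives 8/8 = 1, matching the row-orthogonality relation <chi_2, chi_2> = [chi_2 = chi_2].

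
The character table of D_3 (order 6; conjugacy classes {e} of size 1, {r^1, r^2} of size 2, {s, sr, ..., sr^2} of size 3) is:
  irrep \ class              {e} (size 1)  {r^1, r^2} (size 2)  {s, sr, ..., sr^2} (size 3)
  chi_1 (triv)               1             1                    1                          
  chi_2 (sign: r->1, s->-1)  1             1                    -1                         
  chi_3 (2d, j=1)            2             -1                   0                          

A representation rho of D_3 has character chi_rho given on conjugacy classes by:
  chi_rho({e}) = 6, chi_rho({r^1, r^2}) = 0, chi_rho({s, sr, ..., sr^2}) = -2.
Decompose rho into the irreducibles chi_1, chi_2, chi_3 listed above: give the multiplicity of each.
Multiplicities: chi_1: 0, chi_2: 2, chi_3: 2.

Explanation: Use <chi_rho, chi> = (1/|G|) sum_C |C| * chi_rho(C) * conj(chi(C)) with |G| = 6 for each irreducible chi in the table:
  <chi_rho, chi_1> = (1/6)[1*(6)*conj(1) + 2*(0)*conj(1) + 3*(-2)*conj(1)]
      = (1/6)[(6) + (0) + (-6)] = 0/6 = 0
  <chi_rho, chi_2> = (1/6)[1*(6)*conj(1) + 2*(0)*conj(1) + 3*(-2)*conj(-1)]
      = (1/6)[(6) + (0) + (6)] = 12/6 = 2
  <chi_rho, chi_3> = (1/6)[1*(6)*conj(2) + 2*(0)*conj(-1) + 3*(-2)*conj(0)]
      = (1/6)[(12) + (0) + (0)] = 12/6 = 2
Dimension check: dim(rho) = sum (mult * dim) = 0*1 + 2*1 + 2*2 = 6 = chi_rho(e) = 6.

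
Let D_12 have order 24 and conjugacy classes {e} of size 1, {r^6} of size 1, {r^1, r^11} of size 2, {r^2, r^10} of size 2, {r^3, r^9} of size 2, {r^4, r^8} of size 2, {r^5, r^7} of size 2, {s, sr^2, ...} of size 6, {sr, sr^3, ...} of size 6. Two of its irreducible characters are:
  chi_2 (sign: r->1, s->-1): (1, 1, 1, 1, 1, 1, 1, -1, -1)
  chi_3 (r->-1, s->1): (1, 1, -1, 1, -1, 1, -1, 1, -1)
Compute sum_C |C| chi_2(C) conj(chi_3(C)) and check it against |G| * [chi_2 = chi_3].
Sum = 0; so <chi_2, chi_3> = 0 (distinct irreducibles are orthogonal).

Justification: Compute term by term over conjugacy classes (|C| * chi_2(C) * conj(chi_3(C))):
  1*(1)*conj(1) + 1*(1)*conj(1) + 2*(1)*conj(-1) + 2*(1)*conj(1) + 2*(1)*conj(-1) + 2*(1)*conj(1) + 2*(1)*conj(-1) + 6*(-1)*conj(1) + 6*(-1)*conj(-1)
  = (1) + (1) + (-2) + (2) + (-2) + (2) + (-2) + (-6) + (6)
  = 0.
Dividing by |G| = 24 gives 0/24 = 0, matching the row-orthogonality relation <chi_2, chi_3> = [chi_2 = chi_3].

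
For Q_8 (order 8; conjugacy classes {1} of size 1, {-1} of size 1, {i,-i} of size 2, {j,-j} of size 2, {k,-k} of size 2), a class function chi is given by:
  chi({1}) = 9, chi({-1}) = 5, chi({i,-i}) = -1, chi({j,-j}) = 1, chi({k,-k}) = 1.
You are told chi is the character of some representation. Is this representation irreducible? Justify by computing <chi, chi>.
Not irreducible (reducible): <chi, chi> = 14 > 1.

Solution. <chi, chi> = (1/|G|) sum_C |C| * |chi(C)|^2 = (1/8)[1*|9|^2 + 1*|5|^2 + 2*|-1|^2 + 2*|1|^2 + 2*|1|^2]
  = (1/8)[(81) + (25) + (2) + (2) + (2)] = 112/8 = 14.
A character is irreducible iff <chi, chi> = 1, so this representation is reducible.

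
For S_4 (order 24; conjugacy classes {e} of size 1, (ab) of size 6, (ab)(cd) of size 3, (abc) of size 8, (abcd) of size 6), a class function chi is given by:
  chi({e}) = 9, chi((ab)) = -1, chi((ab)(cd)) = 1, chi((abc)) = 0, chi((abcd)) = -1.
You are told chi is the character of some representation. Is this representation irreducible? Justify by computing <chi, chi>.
Not irreducible (reducible): <chi, chi> = 4 > 1.

Why: <chi, chi> = (1/|G|) sum_C |C| * |chi(C)|^2 = (1/24)[1*|9|^2 + 6*|-1|^2 + 3*|1|^2 + 8*|0|^2 + 6*|-1|^2]
  = (1/24)[(81) + (6) + (3) + (0) + (6)] = 96/24 = 4.
A character is irreducible iff <chi, chi> = 1, so this representation is reducible.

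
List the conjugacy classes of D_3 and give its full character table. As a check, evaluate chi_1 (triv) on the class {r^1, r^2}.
Conjugacy classes: {e} of size 1, {r^1, r^2} of size 2, {s, sr, ..., sr^2} of size 3.
Character table:
  irrep \ class              {e} (size 1)  {r^1, r^2} (size 2)  {s, sr, ..., sr^2} (size 3)
  chi_1 (triv)               1             1                    1                          
  chi_2 (sign: r->1, s->-1)  1             1                    -1                         
  chi_3 (2d, j=1)            2             -1                   0                          

Spot check: chi_1 (triv) on {r^1, r^2} = 1.

Reasoning: D_3 has order 2*3 = 6 with 3 conjugacy classes, hence 3 irreducibles. Sum of squared dims 1 + 1 + 4 = 6 = |G|. Linear characters come from the abelianisation; the 2-dimensional irreps have character r^k -> 2*cos(2*pi*j*k/3), reflections -> 0.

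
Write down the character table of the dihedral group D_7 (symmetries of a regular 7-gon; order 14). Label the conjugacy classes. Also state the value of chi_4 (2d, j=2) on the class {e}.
Conjugacy classes: {e} of size 1, {r^1, r^6} of size 2, {r^2, r^5} of size 2, {r^3, r^4} of size 2, {s, sr, ..., sr^6} of size 7.
Character table:
  irrep \ class              {e} (size 1)  {r^1, r^6} (size 2)  {r^2, r^5} (size 2)  {r^3, r^4} (size 2)  {s, sr, ..., sr^6} (size 7)
  chi_1 (triv)               1             1                    1                    1                    1                          
  chi_2 (sign: r->1, s->-1)  1             1                    1                    1                    -1                         
  chi_3 (2d, j=1)            2             2*cos(2*pi/7)        -2*cos(3*pi/7)       -2*cos(pi/7)         0                          
  chi_4 (2d, j=2)            2             -2*cos(3*pi/7)       -2*cos(pi/7)         2*cos(2*pi/7)        0                          
  chi_5 (2d, j=3)            2             -2*cos(pi/7)         2*cos(2*pi/7)        -2*cos(3*pi/7)       0                          

Spot check: chi_4 (2d, j=2) on {e} = 2.

Justification: D_7 has order 2*7 = 14 with 5 conjugacy classes, hence 5 irreducibles. Sum of squared dims 1 + 1 + 4 + 4 + 4 = 14 = |G|. Linear characters come from the abelianisation; the 2-dimensional irreps have character r^k -> 2*cos(2*pi*j*k/7), reflections -> 0.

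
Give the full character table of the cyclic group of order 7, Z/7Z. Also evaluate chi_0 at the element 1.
Character table of Z/7Z (irreps indexed chi_0,...,chi_6 with chi_k(m) = zeta_7^(k*m), zeta_7 = exp(2*pi*i/7)):
  irrep \ class  {0} (size 1)  {1} (size 1)    {2} (size 1)    {3} (size 1)    {4} (size 1)    {5} (size 1)    {6} (size 1)  
  chi_0          1             1               1               1               1               1               1             
  chi_1          1             exp(2*I*pi/7)   exp(4*I*pi/7)   exp(6*I*pi/7)   exp(-6*I*pi/7)  exp(-4*I*pi/7)  exp(-2*I*pi/7)
  chi_2          1             exp(4*I*pi/7)   exp(-6*I*pi/7)  exp(-2*I*pi/7)  exp(2*I*pi/7)   exp(6*I*pi/7)   exp(-4*I*pi/7)
  chi_3          1             exp(6*I*pi/7)   exp(-2*I*pi/7)  exp(4*I*pi/7)   exp(-4*I*pi/7)  exp(2*I*pi/7)   exp(-6*I*pi/7)
  chi_4          1             exp(-6*I*pi/7)  exp(2*I*pi/7)   exp(-4*I*pi/7)  exp(4*I*pi/7)   exp(-2*I*pi/7)  exp(6*I*pi/7) 
  chi_5          1             exp(-4*I*pi/7)  exp(6*I*pi/7)   exp(2*I*pi/7)   exp(-2*I*pi/7)  exp(-6*I*pi/7)  exp(4*I*pi/7) 
  chi_6          1             exp(-2*I*pi/7)  exp(-4*I*pi/7)  exp(-6*I*pi/7)  exp(6*I*pi/7)   exp(4*I*pi/7)   exp(2*I*pi/7) 

Spot check: chi_0(1) = zeta_7^(0*1) = zeta_7^0 = 1.

Working: Z/7Z is abelian, so all 7 irreducible complex representations are 1-dimensional. They are given by chi_k(m) = zeta_7^(k*m) for k = 0,...,6. Row orthogonality: sum_m chi_k(m) conj(chi_l(m)) = 7 * [k = l].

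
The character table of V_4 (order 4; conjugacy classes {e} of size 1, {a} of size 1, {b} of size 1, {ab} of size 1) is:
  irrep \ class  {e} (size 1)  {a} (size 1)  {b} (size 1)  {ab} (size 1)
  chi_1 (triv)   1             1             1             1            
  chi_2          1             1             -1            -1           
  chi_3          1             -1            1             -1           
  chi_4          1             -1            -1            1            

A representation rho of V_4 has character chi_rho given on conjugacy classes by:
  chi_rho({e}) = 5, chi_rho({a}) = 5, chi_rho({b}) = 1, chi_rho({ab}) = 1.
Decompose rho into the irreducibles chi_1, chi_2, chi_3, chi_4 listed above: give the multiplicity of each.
Multiplicities: chi_1: 3, chi_2: 2, chi_3: 0, chi_4: 0.

Argument: Use <chi_rho, chi> = (1/|G|) sum_C |C| * chi_rho(C) * conj(chi(C)) with |G| = 4 for each irreducible chi in the table:
  <chi_rho, chi_1> = (1/4)[1*(5)*conj(1) + 1*(5)*conj(1) + 1*(1)*conj(1) + 1*(1)*conj(1)]
      = (1/4)[(5) + (5) + (1) + (1)] = 12/4 = 3
  <chi_rho, chi_2> = (1/4)[1*(5)*conj(1) + 1*(5)*conj(1) + 1*(1)*conj(-1) + 1*(1)*conj(-1)]
      = (1/4)[(5) + (5) + (-1) + (-1)] = 8/4 = 2
  <chi_rho, chi_3> = (1/4)[1*(5)*conj(1) + 1*(5)*conj(-1) + 1*(1)*conj(1) + 1*(1)*conj(-1)]
      = (1/4)[(5) + (-5) + (1) + (-1)] = 0/4 = 0
  <chi_rho, chi_4> = (1/4)[1*(5)*conj(1) + 1*(5)*conj(-1) + 1*(1)*conj(-1) + 1*(1)*conj(1)]
      = (1/4)[(5) + (-5) + (-1) + (1)] = 0/4 = 0
Dimension check: dim(rho) = sum (mult * dim) = 3*1 + 2*1 + 0*1 + 0*1 = 5 = chi_rho(e) = 5.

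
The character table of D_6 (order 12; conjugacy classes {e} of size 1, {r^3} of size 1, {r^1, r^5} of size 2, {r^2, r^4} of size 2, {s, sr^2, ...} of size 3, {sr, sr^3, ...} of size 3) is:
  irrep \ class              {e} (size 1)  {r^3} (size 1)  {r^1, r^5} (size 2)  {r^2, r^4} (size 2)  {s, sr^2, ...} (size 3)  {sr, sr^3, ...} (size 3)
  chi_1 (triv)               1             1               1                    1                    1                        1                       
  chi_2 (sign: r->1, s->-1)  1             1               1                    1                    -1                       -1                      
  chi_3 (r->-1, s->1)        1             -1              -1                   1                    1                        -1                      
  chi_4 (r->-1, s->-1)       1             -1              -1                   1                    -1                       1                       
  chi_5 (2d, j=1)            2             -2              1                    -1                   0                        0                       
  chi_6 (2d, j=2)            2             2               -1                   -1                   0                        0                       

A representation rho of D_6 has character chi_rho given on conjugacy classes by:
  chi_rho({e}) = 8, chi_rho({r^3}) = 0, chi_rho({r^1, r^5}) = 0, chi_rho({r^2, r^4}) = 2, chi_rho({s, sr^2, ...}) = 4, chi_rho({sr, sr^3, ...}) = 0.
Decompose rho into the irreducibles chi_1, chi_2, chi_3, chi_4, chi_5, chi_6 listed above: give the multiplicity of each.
Multiplicities: chi_1: 2, chi_2: 0, chi_3: 2, chi_4: 0, chi_5: 1, chi_6: 1.

Explanation: Use <chi_rho, chi> = (1/|G|) sum_C |C| * chi_rho(C) * conj(chi(C)) with |G| = 12 for each irreducible chi in the table:
  <chi_rho, chi_1> = (1/12)[1*(8)*conj(1) + 1*(0)*conj(1) + 2*(0)*conj(1) + 2*(2)*conj(1) + 3*(4)*conj(1) + 3*(0)*conj(1)]
      = (1/12)[(8) + (0) + (0) + (4) + (12) + (0)] = 24/12 = 2
  <chi_rho, chi_2> = (1/12)[1*(8)*conj(1) + 1*(0)*conj(1) + 2*(0)*conj(1) + 2*(2)*conj(1) + 3*(4)*conj(-1) + 3*(0)*conj(-1)]
      = (1/12)[(8) + (0) + (0) + (4) + (-12) + (0)] = 0/12 = 0
  <chi_rho, chi_3> = (1/12)[1*(8)*conj(1) + 1*(0)*conj(-1) + 2*(0)*conj(-1) + 2*(2)*conj(1) + 3*(4)*conj(1) + 3*(0)*conj(-1)]
      = (1/12)[(8) + (0) + (0) + (4) + (12) + (0)] = 24/12 = 2
  <chi_rho, chi_4> = (1/12)[1*(8)*conj(1) + 1*(0)*conj(-1) + 2*(0)*conj(-1) + 2*(2)*conj(1) + 3*(4)*conj(-1) + 3*(0)*conj(1)]
      = (1/12)[(8) + (0) + (0) + (4) + (-12) + (0)] = 0/12 = 0
  <chi_rho, chi_5> = (1/12)[1*(8)*conj(2) + 1*(0)*conj(-2) + 2*(0)*conj(1) + 2*(2)*conj(-1) + 3*(4)*conj(0) + 3*(0)*conj(0)]
      = (1/12)[(16) + (0) + (0) + (-4) + (0) + (0)] = 12/12 = 1
  <chi_rho, chi_6> = (1/12)[1*(8)*conj(2) + 1*(0)*conj(2) + 2*(0)*conj(-1) + 2*(2)*conj(-1) + 3*(4)*conj(0) + 3*(0)*conj(0)]
      = (1/12)[(16) + (0) + (0) + (-4) + (0) + (0)] = 12/12 = 1
Dimension check: dim(rho) = sum (mult * dim) = 2*1 + 0*1 + 2*1 + 0*1 + 1*2 + 1*2 = 8 = chi_rho(e) = 8.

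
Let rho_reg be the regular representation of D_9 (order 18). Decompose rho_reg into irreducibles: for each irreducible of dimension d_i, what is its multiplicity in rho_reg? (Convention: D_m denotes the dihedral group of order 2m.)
Each irreducible V_i of dimension d_i appears with multiplicity d_i, i.e. rho_reg = (direct sum over all irreducibles V_i) d_i V_i. The irreducible dimensions for D_9 are 1, 1, 2, 2, 2, 2: 2 irreducibles of dimension 1, each with multiplicity 1; 4 irreducibles of dimension 2, each with multiplicity 2. Total dimension 2*1*1 + 4*2*2 = 18 = |G|.

Justification: General theorem: in the regular representation of a finite group G, each irreducible appears with multiplicity equal to its dimension. Check: dim(rho_reg) = sum d_i^2 = 1 + 1 + 4 + 4 + 4 + 4 = 18 = |G|.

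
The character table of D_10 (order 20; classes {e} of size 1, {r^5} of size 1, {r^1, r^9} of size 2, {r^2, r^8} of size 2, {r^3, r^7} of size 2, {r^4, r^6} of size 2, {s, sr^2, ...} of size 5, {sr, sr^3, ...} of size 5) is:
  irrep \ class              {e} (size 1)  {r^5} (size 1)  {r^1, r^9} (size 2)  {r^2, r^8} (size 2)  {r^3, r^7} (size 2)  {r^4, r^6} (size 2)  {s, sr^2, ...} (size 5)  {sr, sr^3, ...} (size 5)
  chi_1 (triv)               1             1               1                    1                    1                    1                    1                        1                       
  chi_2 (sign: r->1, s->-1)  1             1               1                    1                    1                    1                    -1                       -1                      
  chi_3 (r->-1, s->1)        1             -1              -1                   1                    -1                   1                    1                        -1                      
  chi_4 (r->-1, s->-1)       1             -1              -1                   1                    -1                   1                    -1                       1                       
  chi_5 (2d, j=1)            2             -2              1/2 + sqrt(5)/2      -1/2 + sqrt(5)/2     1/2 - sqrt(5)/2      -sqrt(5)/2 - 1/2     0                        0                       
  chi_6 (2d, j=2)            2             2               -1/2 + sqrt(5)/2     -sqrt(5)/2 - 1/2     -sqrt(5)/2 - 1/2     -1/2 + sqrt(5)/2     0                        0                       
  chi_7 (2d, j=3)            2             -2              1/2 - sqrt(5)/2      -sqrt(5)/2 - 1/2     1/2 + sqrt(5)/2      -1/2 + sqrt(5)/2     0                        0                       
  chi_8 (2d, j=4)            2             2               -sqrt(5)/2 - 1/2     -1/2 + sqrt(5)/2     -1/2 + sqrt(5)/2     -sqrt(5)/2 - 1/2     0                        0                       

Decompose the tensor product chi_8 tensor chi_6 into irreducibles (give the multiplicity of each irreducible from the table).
chi_8 tensor chi_6 = chi_6 + chi_8 (all other irreducibles have multiplicity 0).

Solution. The character of a tensor product is the pointwise product (chi_8 * chi_6)(C) = chi_8(C) * chi_6(C):
  {e}: (2)*(2), {r^5}: (2)*(2), {r^1, r^9}: (-sqrt(5)/2 - 1/2)*(-1/2 + sqrt(5)/2), {r^2, r^8}: (-1/2 + sqrt(5)/2)*(-sqrt(5)/2 - 1/2), {r^3, r^7}: (-1/2 + sqrt(5)/2)*(-sqrt(5)/2 - 1/2), {r^4, r^6}: (-sqrt(5)/2 - 1/2)*(-1/2 + sqrt(5)/2), {s, sr^2, ...}: (0)*(0), {sr, sr^3, ...}: (0)*(0)
so (chi_8 * chi_6) takes values
  {e} -> 4, {r^5} -> 4, {r^1, r^9} -> -1, {r^2, r^8} -> -1, {r^3, r^7} -> -1, {r^4, r^6} -> -1, {s, sr^2, ...} -> 0, {sr, sr^3, ...} -> 0.
Now take the inner product of this character with each irreducible chi from the table, <chi_8*chi_6, chi> = (1/20) sum_C |C| (chi_8*chi_6)(C) conj(chi(C)):
  <chi_8*chi_6, chi_1> = (1/20)[1*(4)*conj(1) + 1*(4)*conj(1) + 2*(-1)*conj(1) + 2*(-1)*conj(1) + 2*(-1)*conj(1) + 2*(-1)*conj(1) + 5*(0)*conj(1) + 5*(0)*conj(1)]
      = (1/20)[(4) + (4) + (-2) + (-2) + (-2) + (-2) + (0) + (0)] = 0/20 = 0
  <chi_8*chi_6, chi_2> = (1/20)[1*(4)*conj(1) + 1*(4)*conj(1) + 2*(-1)*conj(1) + 2*(-1)*conj(1) + 2*(-1)*conj(1) + 2*(-1)*conj(1) + 5*(0)*conj(-1) + 5*(0)*conj(-1)]
      = (1/20)[(4) + (4) + (-2) + (-2) + (-2) + (-2) + (0) + (0)] = 0/20 = 0
  <chi_8*chi_6, chi_3> = (1/20)[1*(4)*conj(1) + 1*(4)*conj(-1) + 2*(-1)*conj(-1) + 2*(-1)*conj(1) + 2*(-1)*conj(-1) + 2*(-1)*conj(1) + 5*(0)*conj(1) + 5*(0)*conj(-1)]
      = (1/20)[(4) + (-4) + (2) + (-2) + (2) + (-2) + (0) + (0)] = 0/20 = 0
  <chi_8*chi_6, chi_4> = (1/20)[1*(4)*conj(1) + 1*(4)*conj(-1) + 2*(-1)*conj(-1) + 2*(-1)*conj(1) + 2*(-1)*conj(-1) + 2*(-1)*conj(1) + 5*(0)*conj(-1) + 5*(0)*conj(1)]
      = (1/20)[(4) + (-4) + (2) + (-2) + (2) + (-2) + (0) + (0)] = 0/20 = 0
  <chi_8*chi_6, chi_5> = (1/20)[1*(4)*conj(2) + 1*(4)*conj(-2) + 2*(-1)*conj(1/2 + sqrt(5)/2) + 2*(-1)*conj(-1/2 + sqrt(5)/2) + 2*(-1)*conj(1/2 - sqrt(5)/2) + 2*(-1)*conj(-sqrt(5)/2 - 1/2) + 5*(0)*conj(0) + 5*(0)*conj(0)]
      = (1/20)[(8) + (-8) + (-sqrt(5) - 1) + (1 - sqrt(5)) + (-1 + sqrt(5)) + (1 + sqrt(5)) + (0) + (0)] = 0/20 = 0
  <chi_8*chi_6, chi_6> = (1/20)[1*(4)*conj(2) + 1*(4)*conj(2) + 2*(-1)*conj(-1/2 + sqrt(5)/2) + 2*(-1)*conj(-sqrt(5)/2 - 1/2) + 2*(-1)*conj(-sqrt(5)/2 - 1/2) + 2*(-1)*conj(-1/2 + sqrt(5)/2) + 5*(0)*conj(0) + 5*(0)*conj(0)]
      = (1/20)[(8) + (8) + (1 - sqrt(5)) + (1 + sqrt(5)) + (1 + sqrt(5)) + (1 - sqrt(5)) + (0) + (0)] = 20/20 = 1
  <chi_8*chi_6, chi_7> = (1/20)[1*(4)*conj(2) + 1*(4)*conj(-2) + 2*(-1)*conj(1/2 - sqrt(5)/2) + 2*(-1)*conj(-sqrt(5)/2 - 1/2) + 2*(-1)*conj(1/2 + sqrt(5)/2) + 2*(-1)*conj(-1/2 + sqrt(5)/2) + 5*(0)*conj(0) + 5*(0)*conj(0)]
      = (1/20)[(8) + (-8) + (-1 + sqrt(5)) + (1 + sqrt(5)) + (-sqrt(5) - 1) + (1 - sqrt(5)) + (0) + (0)] = 0/20 = 0
  <chi_8*chi_6, chi_8> = (1/20)[1*(4)*conj(2) + 1*(4)*conj(2) + 2*(-1)*conj(-sqrt(5)/2 - 1/2) + 2*(-1)*conj(-1/2 + sqrt(5)/2) + 2*(-1)*conj(-1/2 + sqrt(5)/2) + 2*(-1)*conj(-sqrt(5)/2 - 1/2) + 5*(0)*conj(0) + 5*(0)*conj(0)]
      = (1/20)[(8) + (8) + (1 + sqrt(5)) + (1 - sqrt(5)) + (1 - sqrt(5)) + (1 + sqrt(5)) + (0) + (0)] = 20/20 = 1
Hence the multiplicities are chi_6: 1, chi_8: 1. Dimension check: dim(chi_8)*dim(chi_6) = 2*2 = 4 and sum (mult * dim) = 1*2 + 1*2 = 4.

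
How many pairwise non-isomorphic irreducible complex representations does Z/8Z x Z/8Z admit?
64

Solution. The number of irreducible complex representations of a finite group equals its number of conjugacy classes. Z/8Z x Z/8Z is abelian of order 64, so every element is its own conjugacy class: 64 classes, so Z/8Z x Z/8Z (order 64) has exactly 64 irreducible complex representations.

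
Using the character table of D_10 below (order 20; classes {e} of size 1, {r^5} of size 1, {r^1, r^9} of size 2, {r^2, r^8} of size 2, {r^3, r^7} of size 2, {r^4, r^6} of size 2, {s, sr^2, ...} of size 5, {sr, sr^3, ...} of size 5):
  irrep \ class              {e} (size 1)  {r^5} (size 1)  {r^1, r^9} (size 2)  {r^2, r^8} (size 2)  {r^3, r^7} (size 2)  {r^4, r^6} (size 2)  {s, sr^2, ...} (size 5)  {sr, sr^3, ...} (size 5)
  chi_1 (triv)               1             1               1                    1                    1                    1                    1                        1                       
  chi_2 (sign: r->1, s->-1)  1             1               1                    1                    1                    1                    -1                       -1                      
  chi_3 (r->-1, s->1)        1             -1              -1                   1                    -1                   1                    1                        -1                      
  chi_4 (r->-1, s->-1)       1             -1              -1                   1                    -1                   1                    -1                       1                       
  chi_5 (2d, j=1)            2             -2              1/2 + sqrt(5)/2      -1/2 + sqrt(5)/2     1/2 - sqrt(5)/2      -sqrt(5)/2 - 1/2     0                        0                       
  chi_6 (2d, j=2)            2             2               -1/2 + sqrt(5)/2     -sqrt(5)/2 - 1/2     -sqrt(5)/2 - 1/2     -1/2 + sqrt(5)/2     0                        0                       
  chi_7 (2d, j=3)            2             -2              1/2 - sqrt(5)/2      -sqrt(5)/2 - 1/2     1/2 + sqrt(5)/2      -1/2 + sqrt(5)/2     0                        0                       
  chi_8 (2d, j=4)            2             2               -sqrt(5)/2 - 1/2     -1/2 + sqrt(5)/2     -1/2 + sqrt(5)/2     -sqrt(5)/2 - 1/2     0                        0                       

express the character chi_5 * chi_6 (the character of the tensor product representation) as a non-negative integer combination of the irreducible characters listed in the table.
chi_5 tensor chi_6 = chi_5 + chi_7 (all other irreducibles have multiplicity 0).

Reasoning: The character of a tensor product is the pointwise product (chi_5 * chi_6)(C) = chi_5(C) * chi_6(C):
  {e}: (2)*(2), {r^5}: (-2)*(2), {r^1, r^9}: (1/2 + sqrt(5)/2)*(-1/2 + sqrt(5)/2), {r^2, r^8}: (-1/2 + sqrt(5)/2)*(-sqrt(5)/2 - 1/2), {r^3, r^7}: (1/2 - sqrt(5)/2)*(-sqrt(5)/2 - 1/2), {r^4, r^6}: (-sqrt(5)/2 - 1/2)*(-1/2 + sqrt(5)/2), {s, sr^2, ...}: (0)*(0), {sr, sr^3, ...}: (0)*(0)
so (chi_5 * chi_6) takes values
  {e} -> 4, {r^5} -> -4, {r^1, r^9} -> 1, {r^2, r^8} -> -1, {r^3, r^7} -> 1, {r^4, r^6} -> -1, {s, sr^2, ...} -> 0, {sr, sr^3, ...} -> 0.
Now take the inner product of this character with each irreducible chi from the table, <chi_5*chi_6, chi> = (1/20) sum_C |C| (chi_5*chi_6)(C) conj(chi(C)):
  <chi_5*chi_6, chi_1> = (1/20)[1*(4)*conj(1) + 1*(-4)*conj(1) + 2*(1)*conj(1) + 2*(-1)*conj(1) + 2*(1)*conj(1) + 2*(-1)*conj(1) + 5*(0)*conj(1) + 5*(0)*conj(1)]
      = (1/20)[(4) + (-4) + (2) + (-2) + (2) + (-2) + (0) + (0)] = 0/20 = 0
  <chi_5*chi_6, chi_2> = (1/20)[1*(4)*conj(1) + 1*(-4)*conj(1) + 2*(1)*conj(1) + 2*(-1)*conj(1) + 2*(1)*conj(1) + 2*(-1)*conj(1) + 5*(0)*conj(-1) + 5*(0)*conj(-1)]
      = (1/20)[(4) + (-4) + (2) + (-2) + (2) + (-2) + (0) + (0)] = 0/20 = 0
  <chi_5*chi_6, chi_3> = (1/20)[1*(4)*conj(1) + 1*(-4)*conj(-1) + 2*(1)*conj(-1) + 2*(-1)*conj(1) + 2*(1)*conj(-1) + 2*(-1)*conj(1) + 5*(0)*conj(1) + 5*(0)*conj(-1)]
      = (1/20)[(4) + (4) + (-2) + (-2) + (-2) + (-2) + (0) + (0)] = 0/20 = 0
  <chi_5*chi_6, chi_4> = (1/20)[1*(4)*conj(1) + 1*(-4)*conj(-1) + 2*(1)*conj(-1) + 2*(-1)*conj(1) + 2*(1)*conj(-1) + 2*(-1)*conj(1) + 5*(0)*conj(-1) + 5*(0)*conj(1)]
      = (1/20)[(4) + (4) + (-2) + (-2) + (-2) + (-2) + (0) + (0)] = 0/20 = 0
  <chi_5*chi_6, chi_5> = (1/20)[1*(4)*conj(2) + 1*(-4)*conj(-2) + 2*(1)*conj(1/2 + sqrt(5)/2) + 2*(-1)*conj(-1/2 + sqrt(5)/2) + 2*(1)*conj(1/2 - sqrt(5)/2) + 2*(-1)*conj(-sqrt(5)/2 - 1/2) + 5*(0)*conj(0) + 5*(0)*conj(0)]
      = (1/20)[(8) + (8) + (1 + sqrt(5)) + (1 - sqrt(5)) + (1 - sqrt(5)) + (1 + sqrt(5)) + (0) + (0)] = 20/20 = 1
  <chi_5*chi_6, chi_6> = (1/20)[1*(4)*conj(2) + 1*(-4)*conj(2) + 2*(1)*conj(-1/2 + sqrt(5)/2) + 2*(-1)*conj(-sqrt(5)/2 - 1/2) + 2*(1)*conj(-sqrt(5)/2 - 1/2) + 2*(-1)*conj(-1/2 + sqrt(5)/2) + 5*(0)*conj(0) + 5*(0)*conj(0)]
      = (1/20)[(8) + (-8) + (-1 + sqrt(5)) + (1 + sqrt(5)) + (-sqrt(5) - 1) + (1 - sqrt(5)) + (0) + (0)] = 0/20 = 0
  <chi_5*chi_6, chi_7> = (1/20)[1*(4)*conj(2) + 1*(-4)*conj(-2) + 2*(1)*conj(1/2 - sqrt(5)/2) + 2*(-1)*conj(-sqrt(5)/2 - 1/2) + 2*(1)*conj(1/2 + sqrt(5)/2) + 2*(-1)*conj(-1/2 + sqrt(5)/2) + 5*(0)*conj(0) + 5*(0)*conj(0)]
      = (1/20)[(8) + (8) + (1 - sqrt(5)) + (1 + sqrt(5)) + (1 + sqrt(5)) + (1 - sqrt(5)) + (0) + (0)] = 20/20 = 1
  <chi_5*chi_6, chi_8> = (1/20)[1*(4)*conj(2) + 1*(-4)*conj(2) + 2*(1)*conj(-sqrt(5)/2 - 1/2) + 2*(-1)*conj(-1/2 + sqrt(5)/2) + 2*(1)*conj(-1/2 + sqrt(5)/2) + 2*(-1)*conj(-sqrt(5)/2 - 1/2) + 5*(0)*conj(0) + 5*(0)*conj(0)]
      = (1/20)[(8) + (-8) + (-sqrt(5) - 1) + (1 - sqrt(5)) + (-1 + sqrt(5)) + (1 + sqrt(5)) + (0) + (0)] = 0/20 = 0
Hence the multiplicities are chi_5: 1, chi_7: 1. Dimension check: dim(chi_5)*dim(chi_6) = 2*2 = 4 and sum (mult * dim) = 1*2 + 1*2 = 4.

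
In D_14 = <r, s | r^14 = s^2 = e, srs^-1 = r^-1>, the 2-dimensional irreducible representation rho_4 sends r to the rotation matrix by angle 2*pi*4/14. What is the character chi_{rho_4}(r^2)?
chi_{rho_4}(r^2) = 2*cos(2*pi*4*2/14) = -2*cos(pi/7)

Solution. rho_4(r^2) is rotation by angle 2*pi*4*2/14, whose trace is 2*cos(2*pi*4*2/14) = -2*cos(pi/7).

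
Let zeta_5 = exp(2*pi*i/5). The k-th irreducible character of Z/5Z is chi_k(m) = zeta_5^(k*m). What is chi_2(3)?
chi_2(3) = zeta_5^6 = exp(2*I*pi/5)

Derivation: chi_2(3) = zeta_5^(2*3) = zeta_5^6. Since zeta_5^5 = 1, this equals zeta_5^1 = exp(2*pi*i*1/5) = exp(2*I*pi/5).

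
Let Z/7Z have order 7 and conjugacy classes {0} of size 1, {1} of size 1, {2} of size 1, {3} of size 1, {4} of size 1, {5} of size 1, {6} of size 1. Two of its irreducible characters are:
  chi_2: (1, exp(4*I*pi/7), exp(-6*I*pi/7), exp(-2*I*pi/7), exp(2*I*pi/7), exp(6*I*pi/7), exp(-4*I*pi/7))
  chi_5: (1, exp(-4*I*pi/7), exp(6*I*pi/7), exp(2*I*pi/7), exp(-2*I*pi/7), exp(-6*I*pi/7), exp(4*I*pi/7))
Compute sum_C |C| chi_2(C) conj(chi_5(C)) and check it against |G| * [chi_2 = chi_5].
Sum = 0; so <chi_2, chi_5> = 0 (distinct irreducibles are orthogonal).

Solution. Compute term by term over conjugacy classes (|C| * chi_2(C) * conj(chi_5(C))):
  1*(1)*conj(1) + 1*(exp(4*I*pi/7))*conj(exp(-4*I*pi/7)) + 1*(exp(-6*I*pi/7))*conj(exp(6*I*pi/7)) + 1*(exp(-2*I*pi/7))*conj(exp(2*I*pi/7)) + 1*(exp(2*I*pi/7))*conj(exp(-2*I*pi/7)) + 1*(exp(6*I*pi/7))*conj(exp(-6*I*pi/7)) + 1*(exp(-4*I*pi/7))*conj(exp(4*I*pi/7))
  = (1) + (exp(-6*I*pi/7)) + (exp(2*I*pi/7)) + (exp(-4*I*pi/7)) + (exp(4*I*pi/7)) + (exp(-2*I*pi/7)) + (exp(6*I*pi/7))
  = 0.
(Exp terms are combined using exp(i*s)*conj(exp(i*t)) = exp(i*(s-t)), and sums of them are collapsed using the identity that for every m > 1 the m distinct m-th roots of unity sum to 0, e.g. 1 + exp(2*I*pi/3) + exp(-2*I*pi/3) = 0.)
Dividing by |G| = 7 gives 0/7 = 0, matching the row-orthogonality relation <chi_2, chi_5> = [chi_2 = chi_5].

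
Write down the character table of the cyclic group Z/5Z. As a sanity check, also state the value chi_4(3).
Character table of Z/5Z (irreps indexed chi_0,...,chi_4 with chi_k(m) = zeta_5^(k*m), zeta_5 = exp(2*pi*i/5)):
  irrep \ class  {0} (size 1)  {1} (size 1)    {2} (size 1)    {3} (size 1)    {4} (size 1)  
  chi_0          1             1               1               1               1             
  chi_1          1             exp(2*I*pi/5)   exp(4*I*pi/5)   exp(-4*I*pi/5)  exp(-2*I*pi/5)
  chi_2          1             exp(4*I*pi/5)   exp(-2*I*pi/5)  exp(2*I*pi/5)   exp(-4*I*pi/5)
  chi_3          1             exp(-4*I*pi/5)  exp(2*I*pi/5)   exp(-2*I*pi/5)  exp(4*I*pi/5) 
  chi_4          1             exp(-2*I*pi/5)  exp(-4*I*pi/5)  exp(4*I*pi/5)   exp(2*I*pi/5) 

Spot check: chi_4(3) = zeta_5^(4*3) = zeta_5^12 = exp(4*I*pi/5).

Explanation: Z/5Z is abelian, so all 5 irreducible complex representations are 1-dimensional. They are given by chi_k(m) = zeta_5^(k*m) for k = 0,...,4. Row orthogonality: sum_m chi_k(m) conj(chi_l(m)) = 5 * [k = l].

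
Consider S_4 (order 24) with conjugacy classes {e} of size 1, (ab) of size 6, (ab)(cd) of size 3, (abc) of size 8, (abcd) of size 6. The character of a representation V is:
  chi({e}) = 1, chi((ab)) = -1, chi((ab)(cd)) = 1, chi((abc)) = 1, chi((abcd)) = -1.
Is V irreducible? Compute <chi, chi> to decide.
Irreducible: <chi, chi> = 1.

<chi, chi> = (1/|G|) sum_C |C| * |chi(C)|^2 = (1/24)[1*|1|^2 + 6*|-1|^2 + 3*|1|^2 + 8*|1|^2 + 6*|-1|^2]
  = (1/24)[(1) + (6) + (3) + (8) + (6)] = 24/24 = 1.
A character is irreducible iff <chi, chi> = 1, so this representation is irreducible.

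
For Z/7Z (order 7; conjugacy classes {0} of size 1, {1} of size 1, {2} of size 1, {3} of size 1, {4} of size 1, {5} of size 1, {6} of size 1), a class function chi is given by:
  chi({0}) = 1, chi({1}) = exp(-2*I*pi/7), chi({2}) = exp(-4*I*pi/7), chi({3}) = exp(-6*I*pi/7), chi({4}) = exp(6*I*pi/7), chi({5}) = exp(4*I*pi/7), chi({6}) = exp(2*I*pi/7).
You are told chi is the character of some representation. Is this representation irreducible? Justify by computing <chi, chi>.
Irreducible: <chi, chi> = 1.

Argument: <chi, chi> = (1/|G|) sum_C |C| * |chi(C)|^2 = (1/7)[1*|1|^2 + 1*|exp(-2*I*pi/7)|^2 + 1*|exp(-4*I*pi/7)|^2 + 1*|exp(-6*I*pi/7)|^2 + 1*|exp(6*I*pi/7)|^2 + 1*|exp(4*I*pi/7)|^2 + 1*|exp(2*I*pi/7)|^2]
  = (1/7)[(1) + (1) + (1) + (1) + (1) + (1) + (1)] = 7/7 = 1.
(Exp terms are combined using exp(i*s)*conj(exp(i*t)) = exp(i*(s-t)), and sums of them are collapsed using the identity that for every m > 1 the m distinct m-th roots of unity sum to 0, e.g. 1 + exp(2*I*pi/3) + exp(-2*I*pi/3) = 0.)
A character is irreducible iff <chi, chi> = 1, so this representation is irreducible.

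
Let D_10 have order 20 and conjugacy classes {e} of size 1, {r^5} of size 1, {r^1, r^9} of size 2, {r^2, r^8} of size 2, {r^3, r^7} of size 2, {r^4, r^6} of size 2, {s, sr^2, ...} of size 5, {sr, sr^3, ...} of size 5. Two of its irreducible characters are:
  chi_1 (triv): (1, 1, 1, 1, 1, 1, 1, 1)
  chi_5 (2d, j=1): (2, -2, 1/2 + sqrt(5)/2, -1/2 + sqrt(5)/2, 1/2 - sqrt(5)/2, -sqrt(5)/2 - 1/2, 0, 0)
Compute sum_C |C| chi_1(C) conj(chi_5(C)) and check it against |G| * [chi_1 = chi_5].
Sum = 0; so <chi_1, chi_5> = 0 (distinct irreducibles are orthogonal).

Derivation: Compute term by term over conjugacy classes (|C| * chi_1(C) * conj(chi_5(C))):
  1*(1)*conj(2) + 1*(1)*conj(-2) + 2*(1)*conj(1/2 + sqrt(5)/2) + 2*(1)*conj(-1/2 + sqrt(5)/2) + 2*(1)*conj(1/2 - sqrt(5)/2) + 2*(1)*conj(-sqrt(5)/2 - 1/2) + 5*(1)*conj(0) + 5*(1)*conj(0)
  = (2) + (-2) + (1 + sqrt(5)) + (-1 + sqrt(5)) + (1 - sqrt(5)) + (-sqrt(5) - 1) + (0) + (0)
  = 0.
Dividing by |G| = 20 gives 0/20 = 0, matching the row-orthogonality relation <chi_1, chi_5> = [chi_1 = chi_5].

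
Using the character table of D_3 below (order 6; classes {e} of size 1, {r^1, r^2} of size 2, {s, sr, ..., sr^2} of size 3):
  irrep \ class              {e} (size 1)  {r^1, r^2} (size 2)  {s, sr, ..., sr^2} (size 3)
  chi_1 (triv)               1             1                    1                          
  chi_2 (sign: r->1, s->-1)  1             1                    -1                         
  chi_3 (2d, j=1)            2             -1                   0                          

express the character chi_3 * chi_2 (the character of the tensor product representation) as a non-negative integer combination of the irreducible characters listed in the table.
chi_3 tensor chi_2 = chi_3 (all other irreducibles have multiplicity 0).

Explanation: The character of a tensor product is the pointwise product (chi_3 * chi_2)(C) = chi_3(C) * chi_2(C):
  {e}: (2)*(1), {r^1, r^2}: (-1)*(1), {s, sr, ..., sr^2}: (0)*(-1)
so (chi_3 * chi_2) takes values
  {e} -> 2, {r^1, r^2} -> -1, {s, sr, ..., sr^2} -> 0.
Now take the inner product of this character with each irreducible chi from the table, <chi_3*chi_2, chi> = (1/6) sum_C |C| (chi_3*chi_2)(C) conj(chi(C)):
  <chi_3*chi_2, chi_1> = (1/6)[1*(2)*conj(1) + 2*(-1)*conj(1) + 3*(0)*conj(1)]
      = (1/6)[(2) + (-2) + (0)] = 0/6 = 0
  <chi_3*chi_2, chi_2> = (1/6)[1*(2)*conj(1) + 2*(-1)*conj(1) + 3*(0)*conj(-1)]
      = (1/6)[(2) + (-2) + (0)] = 0/6 = 0
  <chi_3*chi_2, chi_3> = (1/6)[1*(2)*conj(2) + 2*(-1)*conj(-1) + 3*(0)*conj(0)]
      = (1/6)[(4) + (2) + (0)] = 6/6 = 1
Hence the multiplicities are chi_3: 1. Dimension check: dim(chi_3)*dim(chi_2) = 2*1 = 2 and sum (mult * dim) = 1*2 = 2.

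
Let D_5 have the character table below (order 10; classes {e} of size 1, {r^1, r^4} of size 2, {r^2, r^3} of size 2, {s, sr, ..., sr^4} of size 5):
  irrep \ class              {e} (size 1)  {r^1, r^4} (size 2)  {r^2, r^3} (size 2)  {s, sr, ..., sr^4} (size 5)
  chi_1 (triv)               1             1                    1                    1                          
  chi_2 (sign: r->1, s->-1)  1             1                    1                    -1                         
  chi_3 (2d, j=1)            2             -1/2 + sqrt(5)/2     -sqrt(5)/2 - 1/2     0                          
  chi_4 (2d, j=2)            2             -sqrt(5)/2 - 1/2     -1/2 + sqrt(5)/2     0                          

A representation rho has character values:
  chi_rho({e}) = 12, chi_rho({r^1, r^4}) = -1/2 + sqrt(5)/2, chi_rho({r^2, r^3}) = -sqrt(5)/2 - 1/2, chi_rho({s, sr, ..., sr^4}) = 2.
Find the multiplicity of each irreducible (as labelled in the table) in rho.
Multiplicities: chi_1: 2, chi_2: 0, chi_3: 3, chi_4: 2.

Derivation: Use <chi_rho, chi> = (1/|G|) sum_C |C| * chi_rho(C) * conj(chi(C)) with |G| = 10 for each irreducible chi in the table:
  <chi_rho, chi_1> = (1/10)[1*(12)*conj(1) + 2*(-1/2 + sqrt(5)/2)*conj(1) + 2*(-sqrt(5)/2 - 1/2)*conj(1) + 5*(2)*conj(1)]
      = (1/10)[(12) + (-1 + sqrt(5)) + (-sqrt(5) - 1) + (10)] = 20/10 = 2
  <chi_rho, chi_2> = (1/10)[1*(12)*conj(1) + 2*(-1/2 + sqrt(5)/2)*conj(1) + 2*(-sqrt(5)/2 - 1/2)*conj(1) + 5*(2)*conj(-1)]
      = (1/10)[(12) + (-1 + sqrt(5)) + (-sqrt(5) - 1) + (-10)] = 0/10 = 0
  <chi_rho, chi_3> = (1/10)[1*(12)*conj(2) + 2*(-1/2 + sqrt(5)/2)*conj(-1/2 + sqrt(5)/2) + 2*(-sqrt(5)/2 - 1/2)*conj(-sqrt(5)/2 - 1/2) + 5*(2)*conj(0)]
      = (1/10)[(24) + (3 - sqrt(5)) + (sqrt(5) + 3) + (0)] = 30/10 = 3
  <chi_rho, chi_4> = (1/10)[1*(12)*conj(2) + 2*(-1/2 + sqrt(5)/2)*conj(-sqrt(5)/2 - 1/2) + 2*(-sqrt(5)/2 - 1/2)*conj(-1/2 + sqrt(5)/2) + 5*(2)*conj(0)]
      = (1/10)[(24) + (-2) + (-2) + (0)] = 20/10 = 2
Dimension check: dim(rho) = sum (mult * dim) = 2*1 + 0*1 + 3*2 + 2*2 = 12 = chi_rho(e) = 12.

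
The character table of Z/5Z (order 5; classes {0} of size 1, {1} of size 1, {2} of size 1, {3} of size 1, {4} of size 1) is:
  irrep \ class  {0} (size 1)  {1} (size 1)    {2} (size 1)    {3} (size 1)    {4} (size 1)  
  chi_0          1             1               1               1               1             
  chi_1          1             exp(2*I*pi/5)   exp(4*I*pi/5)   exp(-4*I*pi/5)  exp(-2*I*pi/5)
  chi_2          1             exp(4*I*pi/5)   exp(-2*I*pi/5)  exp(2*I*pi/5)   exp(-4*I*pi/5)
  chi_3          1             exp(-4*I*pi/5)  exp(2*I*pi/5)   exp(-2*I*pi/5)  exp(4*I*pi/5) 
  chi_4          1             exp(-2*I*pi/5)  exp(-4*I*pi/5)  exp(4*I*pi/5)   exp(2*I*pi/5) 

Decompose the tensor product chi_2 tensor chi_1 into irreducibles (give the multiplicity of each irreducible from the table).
chi_2 tensor chi_1 = chi_3 (all other irreducibles have multiplicity 0).

Justification: The character of a tensor product is the pointwise product (chi_2 * chi_1)(C) = chi_2(C) * chi_1(C):
  {0}: (1)*(1), {1}: (exp(4*I*pi/5))*(exp(2*I*pi/5)), {2}: (exp(-2*I*pi/5))*(exp(4*I*pi/5)), {3}: (exp(2*I*pi/5))*(exp(-4*I*pi/5)), {4}: (exp(-4*I*pi/5))*(exp(-2*I*pi/5))
so (chi_2 * chi_1) takes values
  {0} -> 1, {1} -> exp(-4*I*pi/5), {2} -> exp(2*I*pi/5), {3} -> exp(-2*I*pi/5), {4} -> exp(4*I*pi/5).
Now take the inner product of this character with each irreducible chi from the table, <chi_2*chi_1, chi> = (1/5) sum_C |C| (chi_2*chi_1)(C) conj(chi(C)):
  <chi_2*chi_1, chi_0> = (1/5)[1*(1)*conj(1) + 1*(exp(-4*I*pi/5))*conj(1) + 1*(exp(2*I*pi/5))*conj(1) + 1*(exp(-2*I*pi/5))*conj(1) + 1*(exp(4*I*pi/5))*conj(1)]
      = (1/5)[(1) + (exp(-4*I*pi/5)) + (exp(2*I*pi/5)) + (exp(-2*I*pi/5)) + (exp(4*I*pi/5))] = 0/5 = 0
  <chi_2*chi_1, chi_1> = (1/5)[1*(1)*conj(1) + 1*(exp(-4*I*pi/5))*conj(exp(2*I*pi/5)) + 1*(exp(2*I*pi/5))*conj(exp(4*I*pi/5)) + 1*(exp(-2*I*pi/5))*conj(exp(-4*I*pi/5)) + 1*(exp(4*I*pi/5))*conj(exp(-2*I*pi/5))]
      = (1/5)[(1) + (exp(4*I*pi/5)) + (exp(-2*I*pi/5)) + (exp(2*I*pi/5)) + (exp(-4*I*pi/5))] = 0/5 = 0
  <chi_2*chi_1, chi_2> = (1/5)[1*(1)*conj(1) + 1*(exp(-4*I*pi/5))*conj(exp(4*I*pi/5)) + 1*(exp(2*I*pi/5))*conj(exp(-2*I*pi/5)) + 1*(exp(-2*I*pi/5))*conj(exp(2*I*pi/5)) + 1*(exp(4*I*pi/5))*conj(exp(-4*I*pi/5))]
      = (1/5)[(1) + (exp(2*I*pi/5)) + (exp(4*I*pi/5)) + (exp(-4*I*pi/5)) + (exp(-2*I*pi/5))] = 0/5 = 0
  <chi_2*chi_1, chi_3> = (1/5)[1*(1)*conj(1) + 1*(exp(-4*I*pi/5))*conj(exp(-4*I*pi/5)) + 1*(exp(2*I*pi/5))*conj(exp(2*I*pi/5)) + 1*(exp(-2*I*pi/5))*conj(exp(-2*I*pi/5)) + 1*(exp(4*I*pi/5))*conj(exp(4*I*pi/5))]
      = (1/5)[(1) + (1) + (1) + (1) + (1)] = 5/5 = 1
  <chi_2*chi_1, chi_4> = (1/5)[1*(1)*conj(1) + 1*(exp(-4*I*pi/5))*conj(exp(-2*I*pi/5)) + 1*(exp(2*I*pi/5))*conj(exp(-4*I*pi/5)) + 1*(exp(-2*I*pi/5))*conj(exp(4*I*pi/5)) + 1*(exp(4*I*pi/5))*conj(exp(2*I*pi/5))]
      = (1/5)[(1) + (exp(-2*I*pi/5)) + (exp(-4*I*pi/5)) + (exp(4*I*pi/5)) + (exp(2*I*pi/5))] = 0/5 = 0
(Exp terms are combined using exp(i*s)*conj(exp(i*t)) = exp(i*(s-t)), and sums of them are collapsed using the identity that for every m > 1 the m distinct m-th roots of unity sum to 0, e.g. 1 + exp(2*I*pi/3) + exp(-2*I*pi/3) = 0.)
Hence the multiplicities are chi_3: 1. Dimension check: dim(chi_2)*dim(chi_1) = 1*1 = 1 and sum (mult * dim) = 1*1 = 1.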